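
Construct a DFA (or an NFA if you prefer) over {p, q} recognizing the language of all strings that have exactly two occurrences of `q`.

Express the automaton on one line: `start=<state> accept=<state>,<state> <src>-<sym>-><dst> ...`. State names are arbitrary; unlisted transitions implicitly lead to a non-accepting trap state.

start=A accept=C A-p->A A-q->B B-p->B B-q->C C-p->C C-q->D D-p->D D-q->D

Only the number of `q`s matters, and only up to 3. Make a chain A → B → C → D advanced by each `q` (with D absorbing); every other symbol self-loops. The accepting set is {C}.
       p  q 
>  A   A  B 
   B   B  C 
 * C   C  D 
   D   D  D 
(> = start, * = accepting)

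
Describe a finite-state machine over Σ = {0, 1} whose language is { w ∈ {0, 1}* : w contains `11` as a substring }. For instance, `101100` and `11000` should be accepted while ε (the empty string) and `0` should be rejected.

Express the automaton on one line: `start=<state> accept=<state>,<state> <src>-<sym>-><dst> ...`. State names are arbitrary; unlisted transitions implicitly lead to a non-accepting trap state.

States q0..q1 record the length of the longest prefix of `11` that matches the current input suffix. Reaching q2 means `11` has been seen, and we stay there forever. Accept from q2.
3 states suffice.
        0   1  
>  q0   q0  q1 
   q1   q0  q2 
 * q2   q2  q2 
(> = start, * = accepting)

start=q0 accept=q2 q0-0->q0 q0-1->q1 q1-0->q0 q1-1->q2 q2-0->q2 q2-1->q2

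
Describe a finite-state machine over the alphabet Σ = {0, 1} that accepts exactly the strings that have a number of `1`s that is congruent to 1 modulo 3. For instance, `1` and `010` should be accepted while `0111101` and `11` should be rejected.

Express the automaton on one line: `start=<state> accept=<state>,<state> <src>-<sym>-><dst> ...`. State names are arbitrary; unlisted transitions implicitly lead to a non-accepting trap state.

The only thing that matters is how many `1`s have appeared, reduced mod 3. Use one state per residue: s0 for 0, …, s2 for 2. Reading `1` moves to the next residue; anything else stays put. s1 is accepting.
3 states suffice.
        0   1  
>  s0   s0  s1 
 * s1   s1  s2 
   s2   s2  s0 
(> = start, * = accepting)

start=s0 accept=s1 s0-0->s0 s0-1->s1 s1-0->s1 s1-1->s2 s2-0->s2 s2-1->s0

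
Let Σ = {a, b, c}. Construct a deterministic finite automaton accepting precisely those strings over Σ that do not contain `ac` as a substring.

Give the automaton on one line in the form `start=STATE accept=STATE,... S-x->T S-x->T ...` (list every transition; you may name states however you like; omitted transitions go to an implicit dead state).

start=q0 accept=q0,q1 q0-a->q1 q0-b->q0 q0-c->q0 q1-a->q1 q1-b->q0 q1-c->q2 q2-a->q2 q2-b->q2 q2-c->q2

This is the complement of 'contains `ac`'. Use the same substring-matching states — q0 through q2 holding how much of `ac` has just been matched — but flip the accepting set: everything except the trap q2 accepts.
        a   b   c  
>* q0   q1  q0  q0 
 * q1   q1  q0  q2 
   q2   q2  q2  q2 
(> = start, * = accepting)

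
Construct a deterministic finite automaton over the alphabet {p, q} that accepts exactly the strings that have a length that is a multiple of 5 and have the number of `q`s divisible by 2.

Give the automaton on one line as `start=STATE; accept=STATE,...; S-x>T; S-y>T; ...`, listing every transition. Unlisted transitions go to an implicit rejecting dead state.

start=s0; accept=s0; s0-p>s1; s0-q>s2; s1-p>s3; s1-q>s4; s2-p>s4; s2-q>s3; s3-p>s5; s3-q>s6; s4-p>s6; s4-q>s5; s5-p>s7; s5-q>s8; s6-p>s8; s6-q>s7; s7-p>s0; s7-q>s9; s8-p>s9; s8-q>s0; s9-p>s2; s9-q>s1

Run two small machines in parallel and take their product. One (5 states) tracks the input length modulo 5; the other (2 states) tracks the count of `q`s modulo 2. Each combined state is a pair, one component from each; accept when both components accept.
A 10-state machine:
        p   q  
>* s0   s1  s2 
   s1   s3  s4 
   s2   s4  s3 
   s3   s5  s6 
   s4   s6  s5 
   s5   s7  s8 
   s6   s8  s7 
   s7   s0  s9 
   s8   s9  s0 
   s9   s2  s1 
(> = start, * = accepting)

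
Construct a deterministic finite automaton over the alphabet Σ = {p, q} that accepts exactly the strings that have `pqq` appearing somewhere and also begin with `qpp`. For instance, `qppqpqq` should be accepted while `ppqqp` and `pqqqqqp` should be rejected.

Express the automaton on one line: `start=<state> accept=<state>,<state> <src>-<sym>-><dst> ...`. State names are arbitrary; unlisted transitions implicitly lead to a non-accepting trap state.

Run two small machines in parallel and take their product. The first has 4 states tracking whether and how much of `pqq` has been seen; the second has 5 states tracking whether the input so far still matches the prefix `qpp`. A product state is a pair (one from each), accepting exactly when both do.
10 states suffice.
       p  q 
>  A   B  C 
   B   B  D 
   C   E  F 
   D   B  G 
   E   H  D 
   F   B  F 
   G   G  G 
   H   H  I 
   I   H  J 
 * J   J  J 
(> = start, * = accepting)

start=A accept=J A-p->B A-q->C B-p->B B-q->D C-p->E C-q->F D-p->B D-q->G E-p->H E-q->D F-p->B F-q->F G-p->G G-q->G H-p->H H-q->I I-p->H I-q->J J-p->J J-q->J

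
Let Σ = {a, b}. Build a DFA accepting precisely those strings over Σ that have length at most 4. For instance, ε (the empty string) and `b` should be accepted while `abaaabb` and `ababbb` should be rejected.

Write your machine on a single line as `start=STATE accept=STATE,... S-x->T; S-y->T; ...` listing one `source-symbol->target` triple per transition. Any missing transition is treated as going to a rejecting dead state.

start=q0; accept=q0,q1,q2,q3,q4; q0-a->q1; q0-b->q1; q1-a->q2; q1-b->q2; q2-a->q3; q2-b->q3; q3-a->q4; q3-b->q4; q4-a->q5; q4-b->q5; q5-a->q5; q5-b->q5

We only need to distinguish lengths 0, 1, …, 4, and '>4'. Chain q0 → q1 → q2 → q3 → q4 → q5 on every symbol, with q5 looping. Accepting states: {q0, q1, q2, q3, q4}.
        a   b  
>* q0   q1  q1 
 * q1   q2  q2 
 * q2   q3  q3 
 * q3   q4  q4 
 * q4   q5  q5 
   q5   q5  q5 
(> = start, * = accepting)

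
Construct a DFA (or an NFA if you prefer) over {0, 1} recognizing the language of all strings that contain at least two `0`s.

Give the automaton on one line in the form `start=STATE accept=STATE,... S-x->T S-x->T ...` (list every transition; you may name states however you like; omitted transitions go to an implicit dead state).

Only the number of `0`s matters, and only up to 3. Make a chain A → B → C → D advanced by each `0` (with D absorbing); every other symbol self-loops. The accepting set is {C, D}.
4 states suffice.
       0  1 
>  A   B  A 
   B   C  B 
 * C   D  C 
 * D   D  D 
(> = start, * = accepting)

start=A accept=C,D A-0->B A-1->A B-0->C B-1->B C-0->D C-1->C D-0->D D-1->D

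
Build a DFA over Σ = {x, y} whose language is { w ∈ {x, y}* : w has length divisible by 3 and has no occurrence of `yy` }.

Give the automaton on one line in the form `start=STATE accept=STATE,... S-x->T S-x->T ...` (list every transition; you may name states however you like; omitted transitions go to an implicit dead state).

Run two small machines in parallel and take their product. One (3 states) tracks the input length modulo 3; the other (3 states) tracks partial matches of the forbidden pattern `yy`. Each combined state is a pair, one component from each; accept when both components accept. Minimizing collapses redundant product states.
With 7 states:
       x  y 
>* A   B  C 
   B   D  E 
   C   D  F 
   D   A  G 
   E   A  F 
   F   F  F 
 * G   B  F 
(> = start, * = accepting)

start=A accept=A,G A-x->B A-y->C B-x->D B-y->E C-x->D C-y->F D-x->A D-y->G E-x->A E-y->F F-x->F F-y->F G-x->B G-y->F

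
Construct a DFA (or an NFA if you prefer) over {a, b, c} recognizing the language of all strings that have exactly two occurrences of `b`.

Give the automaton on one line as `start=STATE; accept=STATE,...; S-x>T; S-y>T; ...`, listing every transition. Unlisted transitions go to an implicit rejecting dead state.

start=q0; accept=q2; q0-a>q0; q0-b>q1; q0-c>q0; q1-a>q1; q1-b>q2; q1-c>q1; q2-a>q2; q2-b>q3; q2-c>q2; q3-a>q3; q3-b>q3; q3-c>q3

Count `b`s, saturating at 3: states q0 through q2 mean 0 through 2 `b`s seen; q3 means more than 2. Each `b` increments (capped at q3); other symbols loop. Accept from {q2}.
        a   b   c  
>  q0   q0  q1  q0 
   q1   q1  q2  q1 
 * q2   q2  q3  q2 
   q3   q3  q3  q3 
(> = start, * = accepting)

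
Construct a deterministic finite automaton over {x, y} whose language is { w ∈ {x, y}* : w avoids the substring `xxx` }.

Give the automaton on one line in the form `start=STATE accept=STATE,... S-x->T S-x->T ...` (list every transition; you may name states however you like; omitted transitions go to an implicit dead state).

start=A accept=A,B,C A-x->B A-y->A B-x->C B-y->A C-x->D C-y->A D-x->D D-y->D

Track partial matches of the forbidden pattern `xxx`. State D is a dead state reached once `xxx` has occurred; every other state accepts. A means no part of `xxx` is currently matched.
A 4-state machine:
       x  y 
>* A   B  A 
 * B   C  A 
 * C   D  A 
   D   D  D 
(> = start, * = accepting)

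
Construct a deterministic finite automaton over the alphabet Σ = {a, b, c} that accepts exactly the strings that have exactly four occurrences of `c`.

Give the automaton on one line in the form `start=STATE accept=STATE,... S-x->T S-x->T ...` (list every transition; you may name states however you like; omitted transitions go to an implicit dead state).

Count `c`s, saturating at 5: states s0 through s4 mean 0 through 4 `c`s seen; s5 means more than 4. Each `c` increments (capped at s5); other symbols loop. Accept from {s4}.
A 6-state machine:
        a   b   c  
>  s0   s0  s0  s1 
   s1   s1  s1  s2 
   s2   s2  s2  s3 
   s3   s3  s3  s4 
 * s4   s4  s4  s5 
   s5   s5  s5  s5 
(> = start, * = accepting)

start=s0 accept=s4 s0-a->s0 s0-b->s0 s0-c->s1 s1-a->s1 s1-b->s1 s1-c->s2 s2-a->s2 s2-b->s2 s2-c->s3 s3-a->s3 s3-b->s3 s3-c->s4 s4-a->s4 s4-b->s4 s4-c->s5 s5-a->s5 s5-b->s5 s5-c->s5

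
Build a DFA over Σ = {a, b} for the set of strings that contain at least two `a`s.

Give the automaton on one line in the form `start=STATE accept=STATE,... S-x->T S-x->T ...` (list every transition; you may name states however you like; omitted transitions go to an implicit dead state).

start=q0 accept=q2,q3 q0-a->q1 q0-b->q0 q1-a->q2 q1-b->q1 q2-a->q3 q2-b->q2 q3-a->q3 q3-b->q3

Only the number of `a`s matters, and only up to 3. Make a chain q0 → q1 → q2 → q3 advanced by each `a` (with q3 absorbing); every other symbol self-loops. The accepting set is {q2, q3}.
A 4-state machine:
        a   b  
>  q0   q1  q0 
   q1   q2  q1 
 * q2   q3  q2 
 * q3   q3  q3 
(> = start, * = accepting)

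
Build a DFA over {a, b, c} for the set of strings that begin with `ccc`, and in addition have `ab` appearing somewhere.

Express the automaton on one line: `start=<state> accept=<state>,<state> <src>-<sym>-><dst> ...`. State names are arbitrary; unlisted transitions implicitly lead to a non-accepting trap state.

Build one automaton per condition and run them in lockstep. The first has 5 states tracking whether the input so far still matches the prefix `ccc`; the second has 3 states tracking whether and how much of `ab` has been seen. A product state is a pair (one from each), accepting exactly when both do.
With 9 states:
        a   b   c  
>  S0   S1  S2  S3 
   S1   S1  S4  S2 
   S2   S1  S2  S2 
   S3   S1  S2  S5 
   S4   S4  S4  S4 
   S5   S1  S2  S6 
   S6   S7  S6  S6 
   S7   S7  S8  S6 
 * S8   S8  S8  S8 
(> = start, * = accepting)

start=S0 accept=S8 S0-a->S1 S0-b->S2 S0-c->S3 S1-a->S1 S1-b->S4 S1-c->S2 S2-a->S1 S2-b->S2 S2-c->S2 S3-a->S1 S3-b->S2 S3-c->S5 S4-a->S4 S4-b->S4 S4-c->S4 S5-a->S1 S5-b->S2 S5-c->S6 S6-a->S7 S6-b->S6 S6-c->S6 S7-a->S7 S7-b->S8 S7-c->S6 S8-a->S8 S8-b->S8 S8-c->S8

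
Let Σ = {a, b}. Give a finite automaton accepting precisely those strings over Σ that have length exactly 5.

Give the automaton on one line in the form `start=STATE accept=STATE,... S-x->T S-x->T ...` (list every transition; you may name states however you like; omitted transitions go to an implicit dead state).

Count input length up to 6: every symbol moves from q0 toward q6, which means 'more than 5' and absorbs. Accept from {q5}.
With 7 states:
        a   b  
>  q0   q1  q1 
   q1   q2  q2 
   q2   q3  q3 
   q3   q4  q4 
   q4   q5  q5 
 * q5   q6  q6 
   q6   q6  q6 
(> = start, * = accepting)

start=q0 accept=q5 q0-a->q1 q0-b->q1 q1-a->q2 q1-b->q2 q2-a->q3 q2-b->q3 q3-a->q4 q3-b->q4 q4-a->q5 q4-b->q5 q5-a->q6 q5-b->q6 q6-a->q6 q6-b->q6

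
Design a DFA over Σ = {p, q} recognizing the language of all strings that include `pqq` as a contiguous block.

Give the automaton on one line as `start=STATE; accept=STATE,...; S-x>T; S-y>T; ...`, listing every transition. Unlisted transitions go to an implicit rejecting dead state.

start=s0; accept=s3; s0-p>s1; s0-q>s0; s1-p>s1; s1-q>s2; s2-p>s1; s2-q>s3; s3-p>s3; s3-q>s3

Track how much of `pqq` has been matched so far: state s0 is no progress, s3 is the absorbing accept state reached once `pqq` has occurred. Intermediate states record partial matches; on a mismatch, fall back to the longest reusable overlap.
With 4 states:
        p   q  
>  s0   s1  s0 
   s1   s1  s2 
   s2   s1  s3 
 * s3   s3  s3 
(> = start, * = accepting)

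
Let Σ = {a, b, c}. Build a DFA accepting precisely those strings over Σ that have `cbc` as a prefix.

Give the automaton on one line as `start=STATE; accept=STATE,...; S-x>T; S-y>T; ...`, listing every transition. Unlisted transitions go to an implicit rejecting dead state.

Walk along `cbc` while the input agrees: from q0 take `c` to q1, and so on. Any deviation drops to the rejecting sink q4. Once q3 is reached the prefix is confirmed and every continuation is accepted.
A 5-state machine:
        a   b   c  
>  q0   q4  q4  q1 
   q1   q4  q2  q4 
   q2   q4  q4  q3 
 * q3   q3  q3  q3 
   q4   q4  q4  q4 
(> = start, * = accepting)

start=q0; accept=q3; q0-a>q4; q0-b>q4; q0-c>q1; q1-a>q4; q1-b>q2; q1-c>q4; q2-a>q4; q2-b>q4; q2-c>q3; q3-a>q3; q3-b>q3; q3-c>q3; q4-a>q4; q4-b>q4; q4-c>q4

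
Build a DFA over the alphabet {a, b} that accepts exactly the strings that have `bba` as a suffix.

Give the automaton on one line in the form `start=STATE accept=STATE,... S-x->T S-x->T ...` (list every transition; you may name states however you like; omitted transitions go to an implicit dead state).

Remember how much of `bba` the current input suffix matches. State s0 means no match yet; s1 means the last symbol is `b`; s2 means the last 2 symbols are `bb`; s3 means the last 3 symbols are `bba`. Only s3 accepts. On a mismatch, fall back to the longest proper suffix that is still a prefix of `bba`.
        a   b  
>  s0   s0  s1 
   s1   s0  s2 
   s2   s3  s2 
 * s3   s0  s1 
(> = start, * = accepting)

start=s0 accept=s3 s0-a->s0 s0-b->s1 s1-a->s0 s1-b->s2 s2-a->s3 s2-b->s2 s3-a->s0 s3-b->s1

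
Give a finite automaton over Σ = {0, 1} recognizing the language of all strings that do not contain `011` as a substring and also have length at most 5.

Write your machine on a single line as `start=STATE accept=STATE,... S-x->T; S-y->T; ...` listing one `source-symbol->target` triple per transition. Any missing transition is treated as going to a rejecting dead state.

start=q0; accept=q0,q1,q2,q3,q4,q5,q6,q7,q9,q10,q11,q12; q0-0->q1; q0-1->q2; q1-0->q3; q1-1->q4; q2-0->q3; q2-1->q5; q3-0->q6; q3-1->q7; q4-0->q6; q4-1->q8; q5-0->q6; q5-1->q9; q6-0->q10; q6-1->q11; q7-0->q10; q7-1->q8; q8-0->q8; q8-1->q8; q9-0->q10; q9-1->q10; q10-0->q12; q10-1->q12; q11-0->q12; q11-1->q8; q12-0->q8; q12-1->q8

Build one automaton per condition and run them in lockstep. One (4 states) tracks partial matches of the forbidden pattern `011`; the other (7 states) tracks the input length, saturating at 6. Each combined state is a pair, one component from each; accept when both components accept. After merging equivalent states the machine shrinks.
A 13-state machine:
          0    1  
>* q0     q1   q2 
 * q1     q3   q4 
 * q2     q3   q5 
 * q3     q6   q7 
 * q4     q6   q8 
 * q5     q6   q9 
 * q6    q10  q11 
 * q7    q10   q8 
   q8     q8   q8 
 * q9    q10  q10 
 * q10   q12  q12 
 * q11   q12   q8 
 * q12    q8   q8 
(> = start, * = accepting)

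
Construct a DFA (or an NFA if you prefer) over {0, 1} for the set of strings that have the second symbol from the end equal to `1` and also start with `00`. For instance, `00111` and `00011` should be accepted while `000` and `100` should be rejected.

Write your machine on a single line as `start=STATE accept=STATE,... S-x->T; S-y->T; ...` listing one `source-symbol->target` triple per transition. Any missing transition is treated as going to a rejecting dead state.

Build one automaton per condition and run them in lockstep. The first has 7 states tracking the last 2 symbols read; the second has 4 states tracking whether the input so far still matches the prefix `00`. A product state is a pair (one from each), accepting exactly when both do. Minimizing collapses redundant product states.
        0   1  
>  q0   q1  q2 
   q1   q3  q2 
   q2   q2  q2 
   q3   q3  q4 
   q4   q5  q6 
 * q5   q3  q4 
 * q6   q5  q6 
(> = start, * = accepting)

start=q0; accept=q5,q6; q0-0->q1; q0-1->q2; q1-0->q3; q1-1->q2; q2-0->q2; q2-1->q2; q3-0->q3; q3-1->q4; q4-0->q5; q4-1->q6; q5-0->q3; q5-1->q4; q6-0->q5; q6-1->q6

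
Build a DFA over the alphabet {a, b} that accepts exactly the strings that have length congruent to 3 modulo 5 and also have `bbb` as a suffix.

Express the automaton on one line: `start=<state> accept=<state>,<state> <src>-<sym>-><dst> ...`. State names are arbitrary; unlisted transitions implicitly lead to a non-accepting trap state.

Build one automaton per condition and run them in lockstep. The first has 5 states tracking the input length modulo 5; the second has 4 states tracking how much of the suffix `bbb` has currently been matched. A product state is a pair (one from each), accepting exactly when both do.
20 states suffice.
          a    b  
>  q0     q1   q2 
   q1     q3   q4 
   q2     q3   q5 
   q3     q6   q7 
   q4     q6   q8 
   q5     q6   q9 
   q6    q10  q11 
   q7    q10  q12 
   q8    q10  q13 
 * q9    q10  q13 
   q10    q0  q14 
   q11    q0  q15 
   q12    q0  q16 
   q13    q0  q16 
   q14    q1  q17 
   q15    q1  q18 
   q16    q1  q18 
   q17    q3  q19 
   q18    q3  q19 
   q19    q6   q9 
(> = start, * = accepting)

start=q0 accept=q9 q0-a->q1 q0-b->q2 q1-a->q3 q1-b->q4 q2-a->q3 q2-b->q5 q3-a->q6 q3-b->q7 q4-a->q6 q4-b->q8 q5-a->q6 q5-b->q9 q6-a->q10 q6-b->q11 q7-a->q10 q7-b->q12 q8-a->q10 q8-b->q13 q9-a->q10 q9-b->q13 q10-a->q0 q10-b->q14 q11-a->q0 q11-b->q15 q12-a->q0 q12-b->q16 q13-a->q0 q13-b->q16 q14-a->q1 q14-b->q17 q15-a->q1 q15-b->q18 q16-a->q1 q16-b->q18 q17-a->q3 q17-b->q19 q18-a->q3 q18-b->q19 q19-a->q6 q19-b->q9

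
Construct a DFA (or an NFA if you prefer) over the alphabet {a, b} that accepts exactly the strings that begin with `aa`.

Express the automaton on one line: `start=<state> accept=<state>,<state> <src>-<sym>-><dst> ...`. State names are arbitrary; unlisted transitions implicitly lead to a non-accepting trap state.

Walk along `aa` while the input agrees: from S0 take `a` to S1, and so on. Any deviation drops to the rejecting sink S3. Once S2 is reached the prefix is confirmed and every continuation is accepted.
With 4 states:
        a   b  
>  S0   S1  S3 
   S1   S2  S3 
 * S2   S2  S2 
   S3   S3  S3 
(> = start, * = accepting)

start=S0 accept=S2 S0-a->S1 S0-b->S3 S1-a->S2 S1-b->S3 S2-a->S2 S2-b->S2 S3-a->S3 S3-b->S3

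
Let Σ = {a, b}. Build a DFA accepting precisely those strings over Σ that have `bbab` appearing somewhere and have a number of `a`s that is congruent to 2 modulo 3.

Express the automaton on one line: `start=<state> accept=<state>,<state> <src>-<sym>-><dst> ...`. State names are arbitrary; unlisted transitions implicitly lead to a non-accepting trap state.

start=s0 accept=s13 s0-a->s1 s0-b->s2 s1-a->s3 s1-b->s4 s2-a->s1 s2-b->s5 s3-a->s0 s3-b->s6 s4-a->s3 s4-b->s7 s5-a->s8 s5-b->s5 s6-a->s0 s6-b->s9 s7-a->s10 s7-b->s7 s8-a->s3 s8-b->s11 s9-a->s12 s9-b->s9 s10-a->s0 s10-b->s13 s11-a->s13 s11-b->s11 s12-a->s1 s12-b->s14 s13-a->s14 s13-b->s13 s14-a->s11 s14-b->s14

Handle the two conditions separately and then intersect. The first has 5 states tracking whether and how much of `bbab` has been seen; the second has 3 states tracking the count of `a`s modulo 3. A product state is a pair (one from each), accepting exactly when both do.
With 15 states:
          a    b  
>  s0     s1   s2 
   s1     s3   s4 
   s2     s1   s5 
   s3     s0   s6 
   s4     s3   s7 
   s5     s8   s5 
   s6     s0   s9 
   s7    s10   s7 
   s8     s3  s11 
   s9    s12   s9 
   s10    s0  s13 
   s11   s13  s11 
   s12    s1  s14 
 * s13   s14  s13 
   s14   s11  s14 
(> = start, * = accepting)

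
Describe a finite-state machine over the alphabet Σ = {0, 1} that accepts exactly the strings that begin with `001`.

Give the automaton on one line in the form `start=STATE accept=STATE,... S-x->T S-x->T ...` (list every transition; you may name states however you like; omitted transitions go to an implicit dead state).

start=s0 accept=s3 s0-0->s1 s0-1->s4 s1-0->s2 s1-1->s4 s2-0->s4 s2-1->s3 s3-0->s3 s3-1->s3 s4-0->s4 s4-1->s4

Walk along `001` while the input agrees: from s0 take `0` to s1, and so on. Any deviation drops to the rejecting sink s4. Once s3 is reached the prefix is confirmed and every continuation is accepted.
A 5-state machine:
        0   1  
>  s0   s1  s4 
   s1   s2  s4 
   s2   s4  s3 
 * s3   s3  s3 
   s4   s4  s4 
(> = start, * = accepting)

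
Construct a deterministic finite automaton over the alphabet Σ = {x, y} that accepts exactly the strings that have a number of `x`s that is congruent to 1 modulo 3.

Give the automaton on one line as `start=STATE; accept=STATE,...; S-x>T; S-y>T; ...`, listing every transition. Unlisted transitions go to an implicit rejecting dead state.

start=s0; accept=s1; s0-x>s1; s0-y>s0; s1-x>s2; s1-y>s1; s2-x>s0; s2-y>s2

Keep the running count of `x`s modulo 3: each `x` advances along the cycle s0 → s1 → s2 → s0 while other symbols loop. Accept at s1.
With 3 states:
        x   y  
>  s0   s1  s0 
 * s1   s2  s1 
   s2   s0  s2 
(> = start, * = accepting)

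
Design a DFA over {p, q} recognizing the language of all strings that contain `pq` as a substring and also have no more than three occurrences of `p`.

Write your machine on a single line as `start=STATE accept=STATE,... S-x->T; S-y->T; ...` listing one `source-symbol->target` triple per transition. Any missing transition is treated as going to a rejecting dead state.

Run two small machines in parallel and take their product. One (3 states) tracks whether and how much of `pq` has been seen; the other (5 states) tracks the count of `p`s, saturating at 4. Each combined state is a pair, one component from each; accept when both components accept. After merging equivalent states the machine shrinks.
       p  q 
>  A   B  A 
   B   C  D 
   C   E  F 
 * D   F  D 
   E   G  H 
 * F   H  F 
   G   G  G 
 * H   G  H 
(> = start, * = accepting)

start=A; accept=D,F,H; A-p->B; A-q->A; B-p->C; B-q->D; C-p->E; C-q->F; D-p->F; D-q->D; E-p->G; E-q->H; F-p->H; F-q->F; G-p->G; G-q->G; H-p->G; H-q->H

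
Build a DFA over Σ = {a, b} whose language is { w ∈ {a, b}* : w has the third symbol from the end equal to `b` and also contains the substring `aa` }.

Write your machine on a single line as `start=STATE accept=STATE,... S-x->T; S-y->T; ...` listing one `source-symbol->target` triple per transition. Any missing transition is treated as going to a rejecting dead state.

start=q0; accept=q11,q17,q18,q19; q0-a->q1; q0-b->q2; q1-a->q3; q1-b->q4; q2-a->q5; q2-b->q6; q3-a->q7; q3-b->q8; q4-a->q9; q4-b->q10; q5-a->q11; q5-b->q12; q6-a->q13; q6-b->q14; q7-a->q7; q7-b->q8; q8-a->q15; q8-b->q16; q9-a->q11; q9-b->q12; q10-a->q13; q10-b->q14; q11-a->q7; q11-b->q8; q12-a->q9; q12-b->q10; q13-a->q11; q13-b->q12; q14-a->q13; q14-b->q14; q15-a->q11; q15-b->q17; q16-a->q18; q16-b->q19; q17-a->q15; q17-b->q16; q18-a->q11; q18-b->q17; q19-a->q18; q19-b->q19

Run two small machines in parallel and take their product. The first has 15 states tracking the last 3 symbols read; the second has 3 states tracking whether and how much of `aa` has been seen. A product state is a pair (one from each), accepting exactly when both do.
With 20 states:
          a    b  
>  q0     q1   q2 
   q1     q3   q4 
   q2     q5   q6 
   q3     q7   q8 
   q4     q9  q10 
   q5    q11  q12 
   q6    q13  q14 
   q7     q7   q8 
   q8    q15  q16 
   q9    q11  q12 
   q10   q13  q14 
 * q11    q7   q8 
   q12    q9  q10 
   q13   q11  q12 
   q14   q13  q14 
   q15   q11  q17 
   q16   q18  q19 
 * q17   q15  q16 
 * q18   q11  q17 
 * q19   q18  q19 
(> = start, * = accepting)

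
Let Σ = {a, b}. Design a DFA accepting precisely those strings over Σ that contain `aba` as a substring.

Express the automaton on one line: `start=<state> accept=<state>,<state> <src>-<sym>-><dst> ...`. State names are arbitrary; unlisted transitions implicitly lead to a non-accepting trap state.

Track how much of `aba` has been matched so far: state q0 is no progress, q3 is the absorbing accept state reached once `aba` has occurred. Intermediate states record partial matches; on a mismatch, fall back to the longest reusable overlap.
With 4 states:
        a   b  
>  q0   q1  q0 
   q1   q1  q2 
   q2   q3  q0 
 * q3   q3  q3 
(> = start, * = accepting)

start=q0 accept=q3 q0-a->q1 q0-b->q0 q1-a->q1 q1-b->q2 q2-a->q3 q2-b->q0 q3-a->q3 q3-b->q3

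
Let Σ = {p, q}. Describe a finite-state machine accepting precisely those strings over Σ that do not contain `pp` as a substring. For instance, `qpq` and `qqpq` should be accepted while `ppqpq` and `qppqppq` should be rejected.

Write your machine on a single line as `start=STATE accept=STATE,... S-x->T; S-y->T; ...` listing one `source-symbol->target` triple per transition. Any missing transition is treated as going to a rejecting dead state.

start=A; accept=A,B; A-p->B; A-q->A; B-p->C; B-q->A; C-p->C; C-q->C

Track partial matches of the forbidden pattern `pp`. State C is a dead state reached once `pp` has occurred; every other state accepts. A means no part of `pp` is currently matched.
With 3 states:
       p  q 
>* A   B  A 
 * B   C  A 
   C   C  C 
(> = start, * = accepting)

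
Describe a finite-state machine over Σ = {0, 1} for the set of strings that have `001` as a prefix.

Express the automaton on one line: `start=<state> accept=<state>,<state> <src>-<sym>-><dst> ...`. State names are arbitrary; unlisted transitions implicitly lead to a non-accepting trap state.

start=s0 accept=s3 s0-0->s1 s0-1->s4 s1-0->s2 s1-1->s4 s2-0->s4 s2-1->s3 s3-0->s3 s3-1->s3 s4-0->s4 s4-1->s4

Walk along `001` while the input agrees: from s0 take `0` to s1, and so on. Any deviation drops to the rejecting sink s4. Once s3 is reached the prefix is confirmed and every continuation is accepted.
        0   1  
>  s0   s1  s4 
   s1   s2  s4 
   s2   s4  s3 
 * s3   s3  s3 
   s4   s4  s4 
(> = start, * = accepting)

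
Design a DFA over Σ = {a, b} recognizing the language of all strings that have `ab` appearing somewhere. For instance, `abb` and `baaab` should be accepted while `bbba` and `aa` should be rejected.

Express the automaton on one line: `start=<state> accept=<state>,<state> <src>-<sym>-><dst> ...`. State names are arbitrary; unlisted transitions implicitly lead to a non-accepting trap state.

start=S0 accept=S2 S0-a->S1 S0-b->S0 S1-a->S1 S1-b->S2 S2-a->S2 S2-b->S2

States S0..S1 record the length of the longest prefix of `ab` that matches the current input suffix. Reaching S2 means `ab` has been seen, and we stay there forever. Accept from S2.
A 3-state machine:
        a   b  
>  S0   S1  S0 
   S1   S1  S2 
 * S2   S2  S2 
(> = start, * = accepting)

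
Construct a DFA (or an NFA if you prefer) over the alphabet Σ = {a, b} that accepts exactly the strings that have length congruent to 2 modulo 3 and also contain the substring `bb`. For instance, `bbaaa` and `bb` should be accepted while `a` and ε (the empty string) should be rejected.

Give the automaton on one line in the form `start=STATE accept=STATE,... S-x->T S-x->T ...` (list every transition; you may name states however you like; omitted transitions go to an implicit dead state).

Handle the two conditions separately and then intersect. The first has 3 states tracking the input length modulo 3; the second has 3 states tracking whether and how much of `bb` has been seen. A product state is a pair (one from each), accepting exactly when both do.
        a   b  
>  q0   q1  q2 
   q1   q3  q4 
   q2   q3  q5 
   q3   q0  q6 
   q4   q0  q7 
 * q5   q7  q7 
   q6   q1  q8 
   q7   q8  q8 
   q8   q5  q5 
(> = start, * = accepting)

start=q0 accept=q5 q0-a->q1 q0-b->q2 q1-a->q3 q1-b->q4 q2-a->q3 q2-b->q5 q3-a->q0 q3-b->q6 q4-a->q0 q4-b->q7 q5-a->q7 q5-b->q7 q6-a->q1 q6-b->q8 q7-a->q8 q7-b->q8 q8-a->q5 q8-b->q5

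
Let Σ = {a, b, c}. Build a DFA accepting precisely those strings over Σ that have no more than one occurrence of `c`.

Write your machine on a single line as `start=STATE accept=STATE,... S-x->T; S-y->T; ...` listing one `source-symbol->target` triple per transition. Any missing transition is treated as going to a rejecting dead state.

start=q0; accept=q0,q1; q0-a->q0; q0-b->q0; q0-c->q1; q1-a->q1; q1-b->q1; q1-c->q2; q2-a->q2; q2-b->q2; q2-c->q2

Count `c`s, saturating at 2: state q0 means no `c` yet, q1 means one `c` seen, q2 means more than one. Each `c` increments (capped at q2); other symbols loop. Accept from {q0, q1}.
With 3 states:
        a   b   c  
>* q0   q0  q0  q1 
 * q1   q1  q1  q2 
   q2   q2  q2  q2 
(> = start, * = accepting)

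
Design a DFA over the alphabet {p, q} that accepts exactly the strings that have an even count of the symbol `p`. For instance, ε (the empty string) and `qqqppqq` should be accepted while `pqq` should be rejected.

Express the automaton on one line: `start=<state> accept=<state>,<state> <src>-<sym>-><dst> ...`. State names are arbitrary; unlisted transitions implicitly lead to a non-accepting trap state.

The only thing that matters is how many `p`s have appeared, reduced mod 2. Use one state per residue: S0 for 0, …, S1 for 1. Reading `p` moves to the next residue; anything else stays put. S0 is accepting.
2 states suffice.
        p   q  
>* S0   S1  S0 
   S1   S0  S1 
(> = start, * = accepting)

start=S0 accept=S0 S0-p->S1 S0-q->S0 S1-p->S0 S1-q->S1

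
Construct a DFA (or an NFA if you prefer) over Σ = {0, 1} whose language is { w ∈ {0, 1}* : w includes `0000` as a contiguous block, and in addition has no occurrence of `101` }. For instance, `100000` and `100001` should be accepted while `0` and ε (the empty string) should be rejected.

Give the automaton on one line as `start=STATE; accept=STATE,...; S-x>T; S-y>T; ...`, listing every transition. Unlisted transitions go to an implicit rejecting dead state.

start=s0; accept=s7,s9,s11; s0-0>s1; s0-1>s2; s1-0>s3; s1-1>s2; s2-0>s4; s2-1>s2; s3-0>s5; s3-1>s2; s4-0>s3; s4-1>s6; s5-0>s7; s5-1>s2; s6-0>s8; s6-1>s6; s7-0>s7; s7-1>s9; s8-0>s10; s8-1>s6; s9-0>s11; s9-1>s9; s10-0>s12; s10-1>s6; s11-0>s7; s11-1>s13; s12-0>s13; s12-1>s6; s13-0>s13; s13-1>s13

Run two small machines in parallel and take their product. One (5 states) tracks whether and how much of `0000` has been seen; the other (4 states) tracks partial matches of the forbidden pattern `101`. Each combined state is a pair, one component from each; accept when both components accept.
          0    1  
>  s0     s1   s2 
   s1     s3   s2 
   s2     s4   s2 
   s3     s5   s2 
   s4     s3   s6 
   s5     s7   s2 
   s6     s8   s6 
 * s7     s7   s9 
   s8    s10   s6 
 * s9    s11   s9 
   s10   s12   s6 
 * s11    s7  s13 
   s12   s13   s6 
   s13   s13  s13 
(> = start, * = accepting)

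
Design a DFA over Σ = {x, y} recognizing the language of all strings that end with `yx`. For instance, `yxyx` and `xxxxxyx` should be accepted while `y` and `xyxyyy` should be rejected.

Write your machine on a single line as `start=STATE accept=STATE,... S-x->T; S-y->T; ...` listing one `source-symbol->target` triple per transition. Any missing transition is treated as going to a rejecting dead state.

Let each state record the length of the longest suffix of the input read so far that is also a prefix of `yx`. q1 means the last symbol is `y`; q2 means the last 2 symbols are `yx`. Accept only at q2, where the string currently ends in `yx`.
With 3 states:
        x   y  
>  q0   q0  q1 
   q1   q2  q1 
 * q2   q0  q1 
(> = start, * = accepting)

start=q0; accept=q2; q0-x->q0; q0-y->q1; q1-x->q2; q1-y->q1; q2-x->q0; q2-y->q1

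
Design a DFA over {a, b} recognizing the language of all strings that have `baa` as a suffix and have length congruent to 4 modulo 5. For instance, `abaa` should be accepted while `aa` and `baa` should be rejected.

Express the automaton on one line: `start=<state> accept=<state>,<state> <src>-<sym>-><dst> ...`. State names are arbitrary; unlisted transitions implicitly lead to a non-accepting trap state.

Run two small machines in parallel and take their product. The first has 4 states tracking how much of the suffix `baa` has currently been matched; the second has 5 states tracking the input length modulo 5. A product state is a pair (one from each), accepting exactly when both do. Minimizing collapses redundant product states.
With 8 states:
        a   b  
>  q0   q1  q1 
   q1   q2  q3 
   q2   q4  q4 
   q3   q5  q4 
   q4   q6  q6 
   q5   q7  q6 
   q6   q0  q0 
 * q7   q0  q0 
(> = start, * = accepting)

start=q0 accept=q7 q0-a->q1 q0-b->q1 q1-a->q2 q1-b->q3 q2-a->q4 q2-b->q4 q3-a->q5 q3-b->q4 q4-a->q6 q4-b->q6 q5-a->q7 q5-b->q6 q6-a->q0 q6-b->q0 q7-a->q0 q7-b->q0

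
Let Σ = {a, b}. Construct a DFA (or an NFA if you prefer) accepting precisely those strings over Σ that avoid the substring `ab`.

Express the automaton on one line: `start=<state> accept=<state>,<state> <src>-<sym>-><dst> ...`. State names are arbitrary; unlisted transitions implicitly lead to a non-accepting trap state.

start=q0 accept=q0,q1 q0-a->q1 q0-b->q0 q1-a->q1 q1-b->q2 q2-a->q2 q2-b->q2

Track partial matches of the forbidden pattern `ab`. State q2 is a dead state reached once `ab` has occurred; every other state accepts. q0 means no part of `ab` is currently matched.
With 3 states:
        a   b  
>* q0   q1  q0 
 * q1   q1  q2 
   q2   q2  q2 
(> = start, * = accepting)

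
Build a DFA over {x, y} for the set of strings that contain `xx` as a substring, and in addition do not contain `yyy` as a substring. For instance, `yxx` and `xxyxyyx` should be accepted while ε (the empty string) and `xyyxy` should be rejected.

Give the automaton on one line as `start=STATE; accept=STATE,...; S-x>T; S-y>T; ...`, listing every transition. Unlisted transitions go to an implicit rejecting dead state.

Build one automaton per condition and run them in lockstep. The first has 3 states tracking whether and how much of `xx` has been seen; the second has 4 states tracking partial matches of the forbidden pattern `yyy`. A product state is a pair (one from each), accepting exactly when both do. Equivalent product states are then merged.
8 states suffice.
        x   y  
>  s0   s1  s2 
   s1   s3  s2 
   s2   s1  s4 
 * s3   s3  s5 
   s4   s1  s6 
 * s5   s3  s7 
   s6   s6  s6 
 * s7   s3  s6 
(> = start, * = accepting)

start=s0; accept=s3,s5,s7; s0-x>s1; s0-y>s2; s1-x>s3; s1-y>s2; s2-x>s1; s2-y>s4; s3-x>s3; s3-y>s5; s4-x>s1; s4-y>s6; s5-x>s3; s5-y>s7; s6-x>s6; s6-y>s6; s7-x>s3; s7-y>s6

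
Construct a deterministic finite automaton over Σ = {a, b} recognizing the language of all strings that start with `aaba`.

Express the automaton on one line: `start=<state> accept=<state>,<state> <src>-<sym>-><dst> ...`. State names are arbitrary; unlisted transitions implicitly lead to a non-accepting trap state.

start=S0 accept=S4 S0-a->S1 S0-b->S5 S1-a->S2 S1-b->S5 S2-a->S5 S2-b->S3 S3-a->S4 S3-b->S5 S4-a->S4 S4-b->S4 S5-a->S5 S5-b->S5

Walk along `aaba` while the input agrees: from S0 take `a` to S1, and so on. Any deviation drops to the rejecting sink S5. Once S4 is reached the prefix is confirmed and every continuation is accepted.
With 6 states:
        a   b  
>  S0   S1  S5 
   S1   S2  S5 
   S2   S5  S3 
   S3   S4  S5 
 * S4   S4  S4 
   S5   S5  S5 
(> = start, * = accepting)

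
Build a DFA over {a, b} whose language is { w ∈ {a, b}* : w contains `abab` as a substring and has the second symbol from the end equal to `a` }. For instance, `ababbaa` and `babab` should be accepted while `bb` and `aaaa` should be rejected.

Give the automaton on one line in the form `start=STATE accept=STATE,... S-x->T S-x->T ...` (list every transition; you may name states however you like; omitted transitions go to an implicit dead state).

Run two small machines in parallel and take their product. The first has 5 states tracking whether and how much of `abab` has been seen; the second has 7 states tracking the last 2 symbols read. A product state is a pair (one from each), accepting exactly when both do. Equivalent product states are then merged.
        a   b  
>  q0   q1  q0 
   q1   q1  q2 
   q2   q3  q0 
   q3   q1  q4 
 * q4   q5  q6 
   q5   q7  q4 
   q6   q5  q6 
 * q7   q7  q4 
(> = start, * = accepting)

start=q0 accept=q4,q7 q0-a->q1 q0-b->q0 q1-a->q1 q1-b->q2 q2-a->q3 q2-b->q0 q3-a->q1 q3-b->q4 q4-a->q5 q4-b->q6 q5-a->q7 q5-b->q4 q6-a->q5 q6-b->q6 q7-a->q7 q7-b->q4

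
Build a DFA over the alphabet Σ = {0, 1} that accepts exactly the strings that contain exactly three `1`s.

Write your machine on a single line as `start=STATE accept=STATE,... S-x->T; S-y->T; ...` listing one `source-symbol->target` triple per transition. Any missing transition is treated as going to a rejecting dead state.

start=q0; accept=q3; q0-0->q0; q0-1->q1; q1-0->q1; q1-1->q2; q2-0->q2; q2-1->q3; q3-0->q3; q3-1->q4; q4-0->q4; q4-1->q4

Only the number of `1`s matters, and only up to 4. Make a chain q0 → q1 → q2 → q3 → q4 advanced by each `1` (with q4 absorbing); every other symbol self-loops. The accepting set is {q3}.
        0   1  
>  q0   q0  q1 
   q1   q1  q2 
   q2   q2  q3 
 * q3   q3  q4 
   q4   q4  q4 
(> = start, * = accepting)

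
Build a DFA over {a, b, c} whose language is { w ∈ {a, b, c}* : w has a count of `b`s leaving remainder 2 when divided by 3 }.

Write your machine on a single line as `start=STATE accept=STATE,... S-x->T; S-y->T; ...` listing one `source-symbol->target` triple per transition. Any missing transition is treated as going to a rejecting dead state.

start=S0; accept=S2; S0-a->S0; S0-b->S1; S0-c->S0; S1-a->S1; S1-b->S2; S1-c->S1; S2-a->S2; S2-b->S0; S2-c->S2

Keep the running count of `b`s modulo 3: each `b` advances along the cycle S0 → S1 → S2 → S0 while other symbols loop. Accept at S2.
With 3 states:
        a   b   c  
>  S0   S0  S1  S0 
   S1   S1  S2  S1 
 * S2   S2  S0  S2 
(> = start, * = accepting)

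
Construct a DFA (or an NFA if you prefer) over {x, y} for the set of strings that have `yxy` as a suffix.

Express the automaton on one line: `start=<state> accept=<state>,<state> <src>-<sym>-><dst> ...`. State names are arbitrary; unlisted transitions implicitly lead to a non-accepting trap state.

start=q0 accept=q3 q0-x->q0 q0-y->q1 q1-x->q2 q1-y->q1 q2-x->q0 q2-y->q3 q3-x->q2 q3-y->q1

Let each state record the length of the longest suffix of the input read so far that is also a prefix of `yxy`. q1 means the last symbol is `y`; q2 means the last 2 symbols are `yx`; q3 means the last 3 symbols are `yxy`. Accept only at q3, where the string currently ends in `yxy`.
4 states suffice.
        x   y  
>  q0   q0  q1 
   q1   q2  q1 
   q2   q0  q3 
 * q3   q2  q1 
(> = start, * = accepting)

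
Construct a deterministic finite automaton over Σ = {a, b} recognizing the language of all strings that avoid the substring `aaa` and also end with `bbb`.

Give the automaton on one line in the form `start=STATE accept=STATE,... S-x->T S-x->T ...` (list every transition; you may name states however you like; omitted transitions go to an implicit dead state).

start=S0 accept=S6 S0-a->S1 S0-b->S2 S1-a->S3 S1-b->S2 S2-a->S1 S2-b->S4 S3-a->S5 S3-b->S2 S4-a->S1 S4-b->S6 S5-a->S5 S5-b->S7 S6-a->S1 S6-b->S6 S7-a->S5 S7-b->S8 S8-a->S5 S8-b->S9 S9-a->S5 S9-b->S9

Build one automaton per condition and run them in lockstep. One (4 states) tracks partial matches of the forbidden pattern `aaa`; the other (4 states) tracks how much of the suffix `bbb` has currently been matched. Each combined state is a pair, one component from each; accept when both components accept.
        a   b  
>  S0   S1  S2 
   S1   S3  S2 
   S2   S1  S4 
   S3   S5  S2 
   S4   S1  S6 
   S5   S5  S7 
 * S6   S1  S6 
   S7   S5  S8 
   S8   S5  S9 
   S9   S5  S9 
(> = start, * = accepting)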